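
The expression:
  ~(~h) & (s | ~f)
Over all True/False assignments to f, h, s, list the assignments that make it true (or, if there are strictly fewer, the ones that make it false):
is true only for:
  f=False, h=True, s=False;
  f=False, h=True, s=True;
  f=True, h=True, s=True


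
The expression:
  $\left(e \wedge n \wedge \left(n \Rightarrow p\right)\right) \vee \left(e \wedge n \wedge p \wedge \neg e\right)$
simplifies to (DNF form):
$e \wedge n \wedge p$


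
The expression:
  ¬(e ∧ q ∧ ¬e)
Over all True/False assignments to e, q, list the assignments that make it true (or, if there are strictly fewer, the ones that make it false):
is always true.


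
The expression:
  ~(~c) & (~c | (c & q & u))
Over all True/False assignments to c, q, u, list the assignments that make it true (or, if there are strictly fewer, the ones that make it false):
is true only for:
  c=True, q=True, u=True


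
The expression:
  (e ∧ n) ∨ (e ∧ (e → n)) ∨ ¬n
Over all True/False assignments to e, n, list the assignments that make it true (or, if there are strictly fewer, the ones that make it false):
is false only for:
  e=False, n=True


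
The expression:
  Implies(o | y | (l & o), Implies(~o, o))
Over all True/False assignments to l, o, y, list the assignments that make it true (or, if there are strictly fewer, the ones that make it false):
is false only for:
  l=False, o=False, y=True;
  l=True, o=False, y=True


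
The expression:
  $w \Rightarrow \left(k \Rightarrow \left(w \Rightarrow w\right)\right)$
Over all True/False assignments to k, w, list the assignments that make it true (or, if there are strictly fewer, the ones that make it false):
is always true.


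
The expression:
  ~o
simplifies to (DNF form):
~o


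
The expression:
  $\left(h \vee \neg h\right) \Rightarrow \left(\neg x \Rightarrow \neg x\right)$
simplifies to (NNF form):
$\text{True}$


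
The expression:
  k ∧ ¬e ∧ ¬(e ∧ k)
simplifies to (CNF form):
k ∧ ¬e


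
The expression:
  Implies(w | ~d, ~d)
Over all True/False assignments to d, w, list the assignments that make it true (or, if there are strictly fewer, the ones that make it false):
is false only for:
  d=True, w=True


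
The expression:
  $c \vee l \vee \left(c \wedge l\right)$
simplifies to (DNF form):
$c \vee l$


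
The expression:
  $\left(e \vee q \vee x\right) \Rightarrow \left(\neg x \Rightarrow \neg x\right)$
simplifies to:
$\text{True}$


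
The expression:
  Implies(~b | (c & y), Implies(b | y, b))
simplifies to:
b | ~y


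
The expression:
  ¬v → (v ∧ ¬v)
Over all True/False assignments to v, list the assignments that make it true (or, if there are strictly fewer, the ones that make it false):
is true only for:
  v=True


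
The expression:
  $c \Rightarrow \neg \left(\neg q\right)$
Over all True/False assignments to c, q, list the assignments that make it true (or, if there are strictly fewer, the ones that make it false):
is false only for:
  c=True, q=False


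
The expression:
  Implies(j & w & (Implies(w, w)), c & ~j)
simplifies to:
~j | ~w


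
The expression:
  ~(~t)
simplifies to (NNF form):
t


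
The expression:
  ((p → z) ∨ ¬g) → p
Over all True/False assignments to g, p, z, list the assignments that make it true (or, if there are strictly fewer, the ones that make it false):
is true only for:
  g=False, p=True, z=False;
  g=False, p=True, z=True;
  g=True, p=True, z=False;
  g=True, p=True, z=True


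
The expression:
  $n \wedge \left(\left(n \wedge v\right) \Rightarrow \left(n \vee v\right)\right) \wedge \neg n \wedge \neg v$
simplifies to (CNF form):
$\text{False}$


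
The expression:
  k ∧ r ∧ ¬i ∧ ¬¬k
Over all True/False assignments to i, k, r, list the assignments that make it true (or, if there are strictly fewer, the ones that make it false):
is true only for:
  i=False, k=True, r=True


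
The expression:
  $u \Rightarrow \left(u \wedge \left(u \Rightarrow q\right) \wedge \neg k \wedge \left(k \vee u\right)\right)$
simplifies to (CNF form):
$\left(q \vee \neg u\right) \wedge \left(\neg k \vee \neg u\right)$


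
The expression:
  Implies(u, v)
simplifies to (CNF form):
v | ~u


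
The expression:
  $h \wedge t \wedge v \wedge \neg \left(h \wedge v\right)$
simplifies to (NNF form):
$\text{False}$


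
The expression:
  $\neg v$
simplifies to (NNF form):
$\neg v$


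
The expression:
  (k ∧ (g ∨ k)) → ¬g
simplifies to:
¬g ∨ ¬k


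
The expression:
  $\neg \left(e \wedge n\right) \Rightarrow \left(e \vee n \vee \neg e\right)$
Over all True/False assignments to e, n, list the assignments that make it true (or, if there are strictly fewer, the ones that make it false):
is always true.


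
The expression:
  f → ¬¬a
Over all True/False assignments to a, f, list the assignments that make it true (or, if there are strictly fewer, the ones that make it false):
is false only for:
  a=False, f=True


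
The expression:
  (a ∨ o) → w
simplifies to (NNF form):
w ∨ (¬a ∧ ¬o)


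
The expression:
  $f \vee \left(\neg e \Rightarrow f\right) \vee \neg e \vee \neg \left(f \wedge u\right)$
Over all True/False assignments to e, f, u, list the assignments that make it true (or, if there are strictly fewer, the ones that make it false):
is always true.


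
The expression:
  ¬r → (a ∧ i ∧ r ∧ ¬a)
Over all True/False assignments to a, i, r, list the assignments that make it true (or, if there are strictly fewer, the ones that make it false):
is true only for:
  a=False, i=False, r=True;
  a=False, i=True, r=True;
  a=True, i=False, r=True;
  a=True, i=True, r=True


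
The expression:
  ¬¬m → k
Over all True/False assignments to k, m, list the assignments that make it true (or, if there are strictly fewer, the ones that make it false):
is false only for:
  k=False, m=True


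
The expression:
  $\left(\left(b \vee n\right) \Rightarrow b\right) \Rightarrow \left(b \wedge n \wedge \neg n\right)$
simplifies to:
$n \wedge \neg b$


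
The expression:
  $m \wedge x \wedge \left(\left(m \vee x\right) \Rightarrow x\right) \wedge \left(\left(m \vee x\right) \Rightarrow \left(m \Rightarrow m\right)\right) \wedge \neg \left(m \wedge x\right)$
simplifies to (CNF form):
$\text{False}$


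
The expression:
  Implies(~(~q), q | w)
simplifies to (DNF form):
True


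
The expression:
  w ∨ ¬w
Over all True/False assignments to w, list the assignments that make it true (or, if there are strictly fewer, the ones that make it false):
is always true.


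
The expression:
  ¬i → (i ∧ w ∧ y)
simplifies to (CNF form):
i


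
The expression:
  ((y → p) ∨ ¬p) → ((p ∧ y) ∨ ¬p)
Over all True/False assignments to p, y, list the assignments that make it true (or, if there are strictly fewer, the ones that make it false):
is false only for:
  p=True, y=False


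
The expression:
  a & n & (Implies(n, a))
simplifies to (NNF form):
a & n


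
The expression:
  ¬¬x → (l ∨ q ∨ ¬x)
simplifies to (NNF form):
l ∨ q ∨ ¬x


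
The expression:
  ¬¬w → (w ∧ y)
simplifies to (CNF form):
y ∨ ¬w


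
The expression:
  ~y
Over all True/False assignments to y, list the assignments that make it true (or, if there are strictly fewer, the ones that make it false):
is true only for:
  y=False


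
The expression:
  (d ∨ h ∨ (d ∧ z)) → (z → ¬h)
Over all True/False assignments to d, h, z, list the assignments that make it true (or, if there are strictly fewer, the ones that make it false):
is false only for:
  d=False, h=True, z=True;
  d=True, h=True, z=True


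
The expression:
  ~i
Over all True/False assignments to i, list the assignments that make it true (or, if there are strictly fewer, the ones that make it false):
is true only for:
  i=False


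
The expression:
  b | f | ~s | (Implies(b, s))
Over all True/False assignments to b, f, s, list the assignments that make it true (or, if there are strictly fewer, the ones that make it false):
is always true.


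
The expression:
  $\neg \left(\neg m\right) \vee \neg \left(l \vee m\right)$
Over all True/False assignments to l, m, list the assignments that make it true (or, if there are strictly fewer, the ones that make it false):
is false only for:
  l=True, m=False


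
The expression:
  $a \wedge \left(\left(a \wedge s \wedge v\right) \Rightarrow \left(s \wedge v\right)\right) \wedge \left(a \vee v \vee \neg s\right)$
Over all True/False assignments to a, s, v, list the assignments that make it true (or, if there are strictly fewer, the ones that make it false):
is true only for:
  a=True, s=False, v=False;
  a=True, s=False, v=True;
  a=True, s=True, v=False;
  a=True, s=True, v=True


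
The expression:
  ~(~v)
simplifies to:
v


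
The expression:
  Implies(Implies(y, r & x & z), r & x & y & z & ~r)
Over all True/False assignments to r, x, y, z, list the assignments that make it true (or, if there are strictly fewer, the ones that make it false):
is true only for:
  r=False, x=False, y=True, z=False;
  r=False, x=False, y=True, z=True;
  r=False, x=True, y=True, z=False;
  r=False, x=True, y=True, z=True;
  r=True, x=False, y=True, z=False;
  r=True, x=False, y=True, z=True;
  r=True, x=True, y=True, z=False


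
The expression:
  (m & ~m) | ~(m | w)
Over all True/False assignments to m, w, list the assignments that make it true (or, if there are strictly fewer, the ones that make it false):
is true only for:
  m=False, w=False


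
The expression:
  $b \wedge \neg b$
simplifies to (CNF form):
$\text{False}$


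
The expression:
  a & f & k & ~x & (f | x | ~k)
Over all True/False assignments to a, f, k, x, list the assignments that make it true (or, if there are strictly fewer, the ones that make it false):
is true only for:
  a=True, f=True, k=True, x=False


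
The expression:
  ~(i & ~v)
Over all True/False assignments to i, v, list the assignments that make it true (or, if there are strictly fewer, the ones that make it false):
is false only for:
  i=True, v=False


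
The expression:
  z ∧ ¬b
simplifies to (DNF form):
z ∧ ¬b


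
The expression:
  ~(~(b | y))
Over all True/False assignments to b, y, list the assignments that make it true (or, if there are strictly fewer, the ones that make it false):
is false only for:
  b=False, y=False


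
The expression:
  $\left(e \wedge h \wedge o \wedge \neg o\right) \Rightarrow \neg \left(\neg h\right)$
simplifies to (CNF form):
$\text{True}$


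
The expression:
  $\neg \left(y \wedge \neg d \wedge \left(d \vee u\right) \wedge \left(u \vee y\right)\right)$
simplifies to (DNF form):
$d \vee \neg u \vee \neg y$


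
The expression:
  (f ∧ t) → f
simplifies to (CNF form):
True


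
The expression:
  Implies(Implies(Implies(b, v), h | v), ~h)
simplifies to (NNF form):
~h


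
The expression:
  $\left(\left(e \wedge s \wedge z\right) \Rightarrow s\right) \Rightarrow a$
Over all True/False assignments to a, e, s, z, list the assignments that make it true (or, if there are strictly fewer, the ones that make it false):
is true only for:
  a=True, e=False, s=False, z=False;
  a=True, e=False, s=False, z=True;
  a=True, e=False, s=True, z=False;
  a=True, e=False, s=True, z=True;
  a=True, e=True, s=False, z=False;
  a=True, e=True, s=False, z=True;
  a=True, e=True, s=True, z=False;
  a=True, e=True, s=True, z=True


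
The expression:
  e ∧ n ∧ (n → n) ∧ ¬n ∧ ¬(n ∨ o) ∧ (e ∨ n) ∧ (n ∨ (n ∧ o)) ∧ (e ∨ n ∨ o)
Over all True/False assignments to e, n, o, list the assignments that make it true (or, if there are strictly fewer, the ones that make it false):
is never true.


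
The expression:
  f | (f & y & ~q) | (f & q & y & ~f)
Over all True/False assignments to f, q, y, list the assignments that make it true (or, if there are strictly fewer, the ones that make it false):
is true only for:
  f=True, q=False, y=False;
  f=True, q=False, y=True;
  f=True, q=True, y=False;
  f=True, q=True, y=True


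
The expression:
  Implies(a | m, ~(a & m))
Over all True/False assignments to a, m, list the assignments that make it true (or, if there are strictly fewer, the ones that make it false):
is false only for:
  a=True, m=True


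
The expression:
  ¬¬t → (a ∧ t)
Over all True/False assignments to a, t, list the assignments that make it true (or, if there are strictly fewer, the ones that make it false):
is false only for:
  a=False, t=True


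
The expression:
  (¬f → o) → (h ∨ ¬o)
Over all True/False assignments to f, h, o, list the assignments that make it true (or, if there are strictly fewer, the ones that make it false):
is false only for:
  f=False, h=False, o=True;
  f=True, h=False, o=True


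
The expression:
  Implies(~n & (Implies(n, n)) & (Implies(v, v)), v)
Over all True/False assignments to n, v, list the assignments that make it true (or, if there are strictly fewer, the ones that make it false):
is false only for:
  n=False, v=False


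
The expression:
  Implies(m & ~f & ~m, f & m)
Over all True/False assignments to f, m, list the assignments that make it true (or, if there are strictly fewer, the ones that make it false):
is always true.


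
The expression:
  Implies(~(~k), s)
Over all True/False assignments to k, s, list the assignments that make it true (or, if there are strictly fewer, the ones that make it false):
is false only for:
  k=True, s=False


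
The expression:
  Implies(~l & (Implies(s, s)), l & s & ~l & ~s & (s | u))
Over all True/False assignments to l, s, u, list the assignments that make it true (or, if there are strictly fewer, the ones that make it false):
is true only for:
  l=True, s=False, u=False;
  l=True, s=False, u=True;
  l=True, s=True, u=False;
  l=True, s=True, u=True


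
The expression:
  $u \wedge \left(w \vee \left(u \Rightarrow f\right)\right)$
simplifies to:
$u \wedge \left(f \vee w\right)$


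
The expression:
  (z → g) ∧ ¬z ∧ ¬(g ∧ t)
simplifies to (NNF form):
¬z ∧ (¬g ∨ ¬t)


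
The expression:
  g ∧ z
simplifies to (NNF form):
g ∧ z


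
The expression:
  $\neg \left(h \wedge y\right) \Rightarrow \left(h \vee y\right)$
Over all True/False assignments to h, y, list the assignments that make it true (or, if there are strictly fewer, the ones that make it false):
is false only for:
  h=False, y=False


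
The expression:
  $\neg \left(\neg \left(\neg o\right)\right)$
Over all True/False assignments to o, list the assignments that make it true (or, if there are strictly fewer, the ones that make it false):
is true only for:
  o=False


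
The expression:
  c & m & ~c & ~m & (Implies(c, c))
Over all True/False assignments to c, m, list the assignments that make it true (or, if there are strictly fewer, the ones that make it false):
is never true.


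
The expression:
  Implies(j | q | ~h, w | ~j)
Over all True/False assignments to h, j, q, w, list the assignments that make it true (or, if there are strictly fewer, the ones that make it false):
is false only for:
  h=False, j=True, q=False, w=False;
  h=False, j=True, q=True, w=False;
  h=True, j=True, q=False, w=False;
  h=True, j=True, q=True, w=False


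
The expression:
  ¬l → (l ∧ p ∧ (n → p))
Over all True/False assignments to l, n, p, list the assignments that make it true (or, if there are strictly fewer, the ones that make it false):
is true only for:
  l=True, n=False, p=False;
  l=True, n=False, p=True;
  l=True, n=True, p=False;
  l=True, n=True, p=True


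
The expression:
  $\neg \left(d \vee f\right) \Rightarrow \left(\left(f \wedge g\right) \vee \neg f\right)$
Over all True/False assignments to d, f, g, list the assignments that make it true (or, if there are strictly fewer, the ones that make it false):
is always true.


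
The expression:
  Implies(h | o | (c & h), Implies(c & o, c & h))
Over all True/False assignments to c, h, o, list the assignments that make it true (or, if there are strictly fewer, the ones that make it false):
is false only for:
  c=True, h=False, o=True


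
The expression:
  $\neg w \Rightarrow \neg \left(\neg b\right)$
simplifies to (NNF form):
$b \vee w$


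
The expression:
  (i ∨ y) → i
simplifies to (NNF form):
i ∨ ¬y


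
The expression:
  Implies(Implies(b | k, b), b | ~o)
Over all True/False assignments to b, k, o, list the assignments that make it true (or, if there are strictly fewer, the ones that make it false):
is false only for:
  b=False, k=False, o=True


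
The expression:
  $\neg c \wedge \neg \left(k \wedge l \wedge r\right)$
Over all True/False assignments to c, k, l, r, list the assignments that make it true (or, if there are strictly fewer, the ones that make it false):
is true only for:
  c=False, k=False, l=False, r=False;
  c=False, k=False, l=False, r=True;
  c=False, k=False, l=True, r=False;
  c=False, k=False, l=True, r=True;
  c=False, k=True, l=False, r=False;
  c=False, k=True, l=False, r=True;
  c=False, k=True, l=True, r=False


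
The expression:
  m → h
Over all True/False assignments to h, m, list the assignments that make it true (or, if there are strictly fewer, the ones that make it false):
is false only for:
  h=False, m=True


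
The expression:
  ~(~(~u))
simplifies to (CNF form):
~u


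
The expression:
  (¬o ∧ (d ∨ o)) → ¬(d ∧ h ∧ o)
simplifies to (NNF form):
True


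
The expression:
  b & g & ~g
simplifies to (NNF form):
False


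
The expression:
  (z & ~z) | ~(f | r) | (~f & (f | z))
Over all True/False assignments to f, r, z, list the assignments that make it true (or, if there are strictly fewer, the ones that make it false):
is true only for:
  f=False, r=False, z=False;
  f=False, r=False, z=True;
  f=False, r=True, z=True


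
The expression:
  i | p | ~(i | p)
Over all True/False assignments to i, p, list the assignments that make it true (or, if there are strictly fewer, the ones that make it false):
is always true.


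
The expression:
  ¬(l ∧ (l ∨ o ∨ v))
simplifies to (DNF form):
¬l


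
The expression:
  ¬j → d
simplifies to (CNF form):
d ∨ j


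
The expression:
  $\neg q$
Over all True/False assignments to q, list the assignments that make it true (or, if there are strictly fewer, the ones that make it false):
is true only for:
  q=False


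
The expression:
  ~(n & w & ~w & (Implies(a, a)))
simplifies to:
True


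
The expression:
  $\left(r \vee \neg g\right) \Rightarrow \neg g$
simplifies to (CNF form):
$\neg g \vee \neg r$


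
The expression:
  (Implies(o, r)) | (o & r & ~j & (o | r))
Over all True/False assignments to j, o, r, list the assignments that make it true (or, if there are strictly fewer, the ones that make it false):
is false only for:
  j=False, o=True, r=False;
  j=True, o=True, r=False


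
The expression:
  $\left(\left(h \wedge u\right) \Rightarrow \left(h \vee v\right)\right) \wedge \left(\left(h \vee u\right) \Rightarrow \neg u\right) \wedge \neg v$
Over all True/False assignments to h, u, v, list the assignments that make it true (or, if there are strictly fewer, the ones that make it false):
is true only for:
  h=False, u=False, v=False;
  h=True, u=False, v=False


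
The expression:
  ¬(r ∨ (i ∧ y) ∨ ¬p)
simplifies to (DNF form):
(p ∧ ¬i ∧ ¬r) ∨ (p ∧ ¬r ∧ ¬y)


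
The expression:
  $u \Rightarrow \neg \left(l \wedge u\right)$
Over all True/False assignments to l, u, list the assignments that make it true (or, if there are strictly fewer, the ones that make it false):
is false only for:
  l=True, u=True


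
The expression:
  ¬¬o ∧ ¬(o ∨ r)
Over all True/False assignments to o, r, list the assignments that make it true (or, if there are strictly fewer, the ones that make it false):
is never true.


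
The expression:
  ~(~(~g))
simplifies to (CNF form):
~g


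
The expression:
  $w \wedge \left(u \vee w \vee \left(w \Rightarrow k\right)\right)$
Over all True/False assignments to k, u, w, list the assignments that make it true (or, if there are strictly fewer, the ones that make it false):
is true only for:
  k=False, u=False, w=True;
  k=False, u=True, w=True;
  k=True, u=False, w=True;
  k=True, u=True, w=True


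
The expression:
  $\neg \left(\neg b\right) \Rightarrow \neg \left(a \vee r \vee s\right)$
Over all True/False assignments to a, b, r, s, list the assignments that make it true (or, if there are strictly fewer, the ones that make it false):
is false only for:
  a=False, b=True, r=False, s=True;
  a=False, b=True, r=True, s=False;
  a=False, b=True, r=True, s=True;
  a=True, b=True, r=False, s=False;
  a=True, b=True, r=False, s=True;
  a=True, b=True, r=True, s=False;
  a=True, b=True, r=True, s=True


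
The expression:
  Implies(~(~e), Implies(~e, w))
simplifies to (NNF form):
True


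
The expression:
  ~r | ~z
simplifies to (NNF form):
~r | ~z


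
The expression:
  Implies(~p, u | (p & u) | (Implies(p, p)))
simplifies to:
True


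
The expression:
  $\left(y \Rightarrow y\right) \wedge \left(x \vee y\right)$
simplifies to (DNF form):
$x \vee y$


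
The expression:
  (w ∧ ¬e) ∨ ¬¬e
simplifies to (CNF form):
e ∨ w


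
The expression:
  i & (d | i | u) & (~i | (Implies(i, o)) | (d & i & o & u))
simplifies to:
i & o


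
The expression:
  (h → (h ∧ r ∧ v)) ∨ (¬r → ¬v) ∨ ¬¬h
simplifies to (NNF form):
True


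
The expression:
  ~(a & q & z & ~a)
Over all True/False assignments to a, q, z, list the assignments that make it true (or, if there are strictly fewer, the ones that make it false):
is always true.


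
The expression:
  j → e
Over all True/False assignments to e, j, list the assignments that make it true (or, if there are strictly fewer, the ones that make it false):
is false only for:
  e=False, j=True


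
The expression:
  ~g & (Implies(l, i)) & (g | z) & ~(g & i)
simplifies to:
z & ~g & (i | ~l)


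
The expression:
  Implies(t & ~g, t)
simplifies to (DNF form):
True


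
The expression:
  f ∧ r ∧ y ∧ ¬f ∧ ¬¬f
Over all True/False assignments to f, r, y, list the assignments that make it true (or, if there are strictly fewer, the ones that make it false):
is never true.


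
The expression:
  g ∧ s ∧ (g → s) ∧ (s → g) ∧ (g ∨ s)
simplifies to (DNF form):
g ∧ s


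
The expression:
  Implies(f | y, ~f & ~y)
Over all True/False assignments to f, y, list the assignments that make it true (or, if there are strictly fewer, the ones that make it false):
is true only for:
  f=False, y=False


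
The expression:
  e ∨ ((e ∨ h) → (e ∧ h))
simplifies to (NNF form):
e ∨ ¬h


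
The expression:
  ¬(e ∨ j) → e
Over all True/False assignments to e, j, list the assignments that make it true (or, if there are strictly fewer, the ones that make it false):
is false only for:
  e=False, j=False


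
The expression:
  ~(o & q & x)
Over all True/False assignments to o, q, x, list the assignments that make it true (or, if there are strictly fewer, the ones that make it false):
is false only for:
  o=True, q=True, x=True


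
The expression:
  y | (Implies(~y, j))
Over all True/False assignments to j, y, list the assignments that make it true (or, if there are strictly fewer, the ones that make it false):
is false only for:
  j=False, y=False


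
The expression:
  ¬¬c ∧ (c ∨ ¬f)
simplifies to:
c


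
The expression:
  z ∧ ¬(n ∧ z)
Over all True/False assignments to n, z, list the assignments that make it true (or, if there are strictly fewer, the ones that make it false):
is true only for:
  n=False, z=True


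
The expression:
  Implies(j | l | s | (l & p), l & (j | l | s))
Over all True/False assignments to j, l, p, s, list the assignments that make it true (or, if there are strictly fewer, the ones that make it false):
is false only for:
  j=False, l=False, p=False, s=True;
  j=False, l=False, p=True, s=True;
  j=True, l=False, p=False, s=False;
  j=True, l=False, p=False, s=True;
  j=True, l=False, p=True, s=False;
  j=True, l=False, p=True, s=True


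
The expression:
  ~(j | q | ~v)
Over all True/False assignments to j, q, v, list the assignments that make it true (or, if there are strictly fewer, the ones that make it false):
is true only for:
  j=False, q=False, v=True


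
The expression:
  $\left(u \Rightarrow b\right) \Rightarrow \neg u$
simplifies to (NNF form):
$\neg b \vee \neg u$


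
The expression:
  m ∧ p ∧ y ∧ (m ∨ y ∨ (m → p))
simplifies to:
m ∧ p ∧ y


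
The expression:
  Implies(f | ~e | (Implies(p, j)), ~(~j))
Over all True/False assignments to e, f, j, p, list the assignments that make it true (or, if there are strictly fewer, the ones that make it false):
is false only for:
  e=False, f=False, j=False, p=False;
  e=False, f=False, j=False, p=True;
  e=False, f=True, j=False, p=False;
  e=False, f=True, j=False, p=True;
  e=True, f=False, j=False, p=False;
  e=True, f=True, j=False, p=False;
  e=True, f=True, j=False, p=True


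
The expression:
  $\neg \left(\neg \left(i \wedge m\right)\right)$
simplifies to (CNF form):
$i \wedge m$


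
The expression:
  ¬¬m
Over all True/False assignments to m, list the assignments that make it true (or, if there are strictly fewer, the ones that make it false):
is true only for:
  m=True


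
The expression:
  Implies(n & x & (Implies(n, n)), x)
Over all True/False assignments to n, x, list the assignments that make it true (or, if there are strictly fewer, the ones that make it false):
is always true.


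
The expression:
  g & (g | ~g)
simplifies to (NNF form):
g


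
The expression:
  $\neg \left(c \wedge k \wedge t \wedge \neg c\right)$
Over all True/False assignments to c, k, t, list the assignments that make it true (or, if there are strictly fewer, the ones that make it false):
is always true.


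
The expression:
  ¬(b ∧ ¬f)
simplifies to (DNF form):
f ∨ ¬b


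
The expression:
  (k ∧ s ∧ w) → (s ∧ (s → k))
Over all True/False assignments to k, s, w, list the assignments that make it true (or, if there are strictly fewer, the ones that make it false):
is always true.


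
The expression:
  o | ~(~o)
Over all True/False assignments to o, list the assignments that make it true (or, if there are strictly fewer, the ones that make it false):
is true only for:
  o=True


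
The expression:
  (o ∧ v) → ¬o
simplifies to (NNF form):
¬o ∨ ¬v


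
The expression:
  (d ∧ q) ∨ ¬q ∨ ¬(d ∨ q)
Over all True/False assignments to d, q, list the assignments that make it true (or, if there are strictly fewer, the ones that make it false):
is false only for:
  d=False, q=True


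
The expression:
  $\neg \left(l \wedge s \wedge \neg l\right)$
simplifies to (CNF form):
$\text{True}$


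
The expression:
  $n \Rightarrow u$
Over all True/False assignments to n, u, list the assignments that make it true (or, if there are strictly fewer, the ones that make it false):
is false only for:
  n=True, u=False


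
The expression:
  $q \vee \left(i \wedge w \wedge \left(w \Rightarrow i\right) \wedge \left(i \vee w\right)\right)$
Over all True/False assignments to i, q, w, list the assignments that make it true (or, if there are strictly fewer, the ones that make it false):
is false only for:
  i=False, q=False, w=False;
  i=False, q=False, w=True;
  i=True, q=False, w=False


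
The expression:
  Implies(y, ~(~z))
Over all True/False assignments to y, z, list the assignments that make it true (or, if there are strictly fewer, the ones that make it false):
is false only for:
  y=True, z=False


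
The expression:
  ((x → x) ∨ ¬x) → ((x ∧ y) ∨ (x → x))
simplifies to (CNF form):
True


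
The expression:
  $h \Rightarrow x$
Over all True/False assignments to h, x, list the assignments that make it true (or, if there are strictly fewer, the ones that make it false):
is false only for:
  h=True, x=False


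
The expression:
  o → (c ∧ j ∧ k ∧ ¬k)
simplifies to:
¬o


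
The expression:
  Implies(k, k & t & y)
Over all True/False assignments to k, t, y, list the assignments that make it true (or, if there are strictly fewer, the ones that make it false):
is false only for:
  k=True, t=False, y=False;
  k=True, t=False, y=True;
  k=True, t=True, y=False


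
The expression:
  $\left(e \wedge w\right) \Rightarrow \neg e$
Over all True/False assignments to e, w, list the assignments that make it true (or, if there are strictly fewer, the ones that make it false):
is false only for:
  e=True, w=True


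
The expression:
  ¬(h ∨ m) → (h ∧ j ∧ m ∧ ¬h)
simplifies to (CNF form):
h ∨ m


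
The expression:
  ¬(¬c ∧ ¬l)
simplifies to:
c ∨ l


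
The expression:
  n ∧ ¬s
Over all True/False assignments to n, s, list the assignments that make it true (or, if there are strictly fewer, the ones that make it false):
is true only for:
  n=True, s=False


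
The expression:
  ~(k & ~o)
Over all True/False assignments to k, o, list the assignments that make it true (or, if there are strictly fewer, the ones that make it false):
is false only for:
  k=True, o=False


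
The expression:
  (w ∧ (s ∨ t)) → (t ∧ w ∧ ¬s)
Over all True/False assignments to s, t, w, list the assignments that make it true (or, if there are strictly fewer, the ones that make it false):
is false only for:
  s=True, t=False, w=True;
  s=True, t=True, w=True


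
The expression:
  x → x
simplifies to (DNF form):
True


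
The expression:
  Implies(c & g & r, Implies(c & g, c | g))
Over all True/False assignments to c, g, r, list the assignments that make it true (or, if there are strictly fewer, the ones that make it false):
is always true.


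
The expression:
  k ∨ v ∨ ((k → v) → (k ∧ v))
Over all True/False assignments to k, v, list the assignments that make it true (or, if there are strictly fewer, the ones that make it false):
is false only for:
  k=False, v=False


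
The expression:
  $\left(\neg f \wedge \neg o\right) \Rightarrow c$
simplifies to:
$c \vee f \vee o$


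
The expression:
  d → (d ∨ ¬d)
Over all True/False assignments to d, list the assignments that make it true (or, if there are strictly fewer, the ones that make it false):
is always true.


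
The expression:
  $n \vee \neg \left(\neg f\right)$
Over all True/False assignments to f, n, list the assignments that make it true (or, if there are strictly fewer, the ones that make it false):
is false only for:
  f=False, n=False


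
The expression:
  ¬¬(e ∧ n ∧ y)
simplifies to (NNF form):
e ∧ n ∧ y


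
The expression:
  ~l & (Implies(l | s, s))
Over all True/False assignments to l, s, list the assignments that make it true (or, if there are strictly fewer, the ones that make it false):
is true only for:
  l=False, s=False;
  l=False, s=True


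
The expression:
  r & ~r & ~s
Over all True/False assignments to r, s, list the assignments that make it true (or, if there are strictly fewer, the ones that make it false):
is never true.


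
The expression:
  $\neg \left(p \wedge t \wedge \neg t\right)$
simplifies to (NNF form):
$\text{True}$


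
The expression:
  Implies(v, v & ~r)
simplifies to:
~r | ~v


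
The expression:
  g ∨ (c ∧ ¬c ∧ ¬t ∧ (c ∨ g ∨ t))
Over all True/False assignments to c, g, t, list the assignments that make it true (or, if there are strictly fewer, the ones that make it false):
is true only for:
  c=False, g=True, t=False;
  c=False, g=True, t=True;
  c=True, g=True, t=False;
  c=True, g=True, t=True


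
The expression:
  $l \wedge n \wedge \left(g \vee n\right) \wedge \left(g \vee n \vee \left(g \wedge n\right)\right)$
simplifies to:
$l \wedge n$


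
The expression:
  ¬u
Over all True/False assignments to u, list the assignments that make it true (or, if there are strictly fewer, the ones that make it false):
is true only for:
  u=False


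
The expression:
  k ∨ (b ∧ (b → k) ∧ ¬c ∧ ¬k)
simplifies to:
k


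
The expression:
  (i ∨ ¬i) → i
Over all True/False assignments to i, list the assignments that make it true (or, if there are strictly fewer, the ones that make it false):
is true only for:
  i=True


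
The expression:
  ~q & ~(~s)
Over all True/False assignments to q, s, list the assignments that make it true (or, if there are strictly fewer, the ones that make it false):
is true only for:
  q=False, s=True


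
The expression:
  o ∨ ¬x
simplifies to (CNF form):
o ∨ ¬x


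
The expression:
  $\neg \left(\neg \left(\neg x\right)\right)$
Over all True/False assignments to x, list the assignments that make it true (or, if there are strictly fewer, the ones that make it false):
is true only for:
  x=False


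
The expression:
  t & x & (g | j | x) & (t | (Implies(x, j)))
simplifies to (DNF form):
t & x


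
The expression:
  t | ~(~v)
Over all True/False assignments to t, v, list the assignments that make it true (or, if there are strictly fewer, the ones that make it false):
is false only for:
  t=False, v=False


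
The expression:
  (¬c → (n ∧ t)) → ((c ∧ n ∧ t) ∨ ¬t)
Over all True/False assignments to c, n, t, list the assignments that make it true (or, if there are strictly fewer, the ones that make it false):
is false only for:
  c=False, n=True, t=True;
  c=True, n=False, t=True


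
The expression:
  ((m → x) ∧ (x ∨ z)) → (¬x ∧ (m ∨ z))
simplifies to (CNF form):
¬x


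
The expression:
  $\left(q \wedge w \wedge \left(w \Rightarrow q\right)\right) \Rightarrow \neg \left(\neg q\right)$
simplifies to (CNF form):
$\text{True}$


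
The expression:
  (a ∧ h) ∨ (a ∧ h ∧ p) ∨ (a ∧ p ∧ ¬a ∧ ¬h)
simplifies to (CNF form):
a ∧ h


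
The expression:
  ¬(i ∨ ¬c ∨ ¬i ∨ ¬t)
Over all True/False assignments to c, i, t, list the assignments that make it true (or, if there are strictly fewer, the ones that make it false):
is never true.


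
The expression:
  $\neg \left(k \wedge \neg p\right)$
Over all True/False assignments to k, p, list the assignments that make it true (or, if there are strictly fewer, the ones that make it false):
is false only for:
  k=True, p=False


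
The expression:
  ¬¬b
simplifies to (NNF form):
b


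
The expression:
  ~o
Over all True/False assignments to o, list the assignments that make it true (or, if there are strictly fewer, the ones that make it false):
is true only for:
  o=False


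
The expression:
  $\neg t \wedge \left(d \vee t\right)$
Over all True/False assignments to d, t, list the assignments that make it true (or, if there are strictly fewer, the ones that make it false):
is true only for:
  d=True, t=False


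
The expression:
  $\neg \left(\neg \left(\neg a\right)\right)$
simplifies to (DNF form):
$\neg a$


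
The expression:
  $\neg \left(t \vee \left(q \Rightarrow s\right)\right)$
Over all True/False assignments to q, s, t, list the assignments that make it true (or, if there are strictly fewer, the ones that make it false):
is true only for:
  q=True, s=False, t=False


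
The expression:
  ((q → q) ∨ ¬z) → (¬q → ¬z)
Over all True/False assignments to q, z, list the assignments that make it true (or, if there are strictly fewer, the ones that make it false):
is false only for:
  q=False, z=True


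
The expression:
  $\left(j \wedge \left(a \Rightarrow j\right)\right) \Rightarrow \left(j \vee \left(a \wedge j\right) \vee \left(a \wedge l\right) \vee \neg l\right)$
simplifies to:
$\text{True}$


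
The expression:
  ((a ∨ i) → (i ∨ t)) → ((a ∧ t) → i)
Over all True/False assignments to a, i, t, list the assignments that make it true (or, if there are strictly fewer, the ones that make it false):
is false only for:
  a=True, i=False, t=True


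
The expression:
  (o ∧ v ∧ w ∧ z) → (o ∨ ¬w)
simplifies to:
True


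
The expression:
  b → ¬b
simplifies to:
¬b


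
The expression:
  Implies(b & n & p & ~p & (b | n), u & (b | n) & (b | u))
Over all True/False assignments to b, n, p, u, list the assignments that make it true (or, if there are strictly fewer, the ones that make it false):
is always true.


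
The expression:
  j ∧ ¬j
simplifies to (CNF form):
False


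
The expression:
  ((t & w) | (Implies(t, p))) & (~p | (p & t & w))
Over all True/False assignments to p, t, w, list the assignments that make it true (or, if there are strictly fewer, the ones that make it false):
is true only for:
  p=False, t=False, w=False;
  p=False, t=False, w=True;
  p=False, t=True, w=True;
  p=True, t=True, w=True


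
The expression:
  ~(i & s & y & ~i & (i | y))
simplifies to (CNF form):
True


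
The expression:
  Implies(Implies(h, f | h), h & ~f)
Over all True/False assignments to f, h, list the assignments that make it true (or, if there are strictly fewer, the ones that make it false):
is true only for:
  f=False, h=True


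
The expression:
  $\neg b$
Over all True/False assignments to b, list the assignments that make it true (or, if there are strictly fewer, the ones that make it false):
is true only for:
  b=False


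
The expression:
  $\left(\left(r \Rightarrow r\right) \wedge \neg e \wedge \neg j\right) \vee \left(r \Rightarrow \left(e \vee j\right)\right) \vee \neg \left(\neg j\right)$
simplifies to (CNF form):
$\text{True}$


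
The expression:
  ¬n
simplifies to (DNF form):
¬n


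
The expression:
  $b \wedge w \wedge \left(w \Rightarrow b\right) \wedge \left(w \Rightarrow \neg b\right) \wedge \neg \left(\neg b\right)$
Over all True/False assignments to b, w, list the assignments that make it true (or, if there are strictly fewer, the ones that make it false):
is never true.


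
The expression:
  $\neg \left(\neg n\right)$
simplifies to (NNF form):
$n$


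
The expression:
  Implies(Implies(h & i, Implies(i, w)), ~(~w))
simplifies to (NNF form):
w | (h & i)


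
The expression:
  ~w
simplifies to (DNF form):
~w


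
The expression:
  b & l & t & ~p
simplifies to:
b & l & t & ~p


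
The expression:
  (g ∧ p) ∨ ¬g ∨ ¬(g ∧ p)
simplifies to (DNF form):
True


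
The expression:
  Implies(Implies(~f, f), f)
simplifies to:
True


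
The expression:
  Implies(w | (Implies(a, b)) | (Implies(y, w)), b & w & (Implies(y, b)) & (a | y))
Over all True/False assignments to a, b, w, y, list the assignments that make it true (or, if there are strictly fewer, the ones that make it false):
is true only for:
  a=False, b=True, w=True, y=True;
  a=True, b=False, w=False, y=True;
  a=True, b=True, w=True, y=False;
  a=True, b=True, w=True, y=True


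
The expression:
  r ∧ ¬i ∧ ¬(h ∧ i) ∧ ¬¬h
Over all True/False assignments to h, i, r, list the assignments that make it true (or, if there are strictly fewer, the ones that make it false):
is true only for:
  h=True, i=False, r=True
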